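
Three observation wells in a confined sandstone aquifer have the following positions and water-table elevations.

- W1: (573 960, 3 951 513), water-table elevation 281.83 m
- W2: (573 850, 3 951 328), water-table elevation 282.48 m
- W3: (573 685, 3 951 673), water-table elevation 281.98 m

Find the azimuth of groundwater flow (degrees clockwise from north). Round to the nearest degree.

039°

Three-point gradient (reference W1): Δ to W2 = (-110, -185, +0.65), Δ to W3 = (-275, 160, +0.15).
∂h/∂x = -0.001924, ∂h/∂y = -0.002369 (det = -68475).
Flow direction (−∇h) has components (+0.001924 E, +0.002369 N).
Azimuth = atan2(E, N) = atan2(+0.001924, +0.002369) = 39.1° ≈ 039°.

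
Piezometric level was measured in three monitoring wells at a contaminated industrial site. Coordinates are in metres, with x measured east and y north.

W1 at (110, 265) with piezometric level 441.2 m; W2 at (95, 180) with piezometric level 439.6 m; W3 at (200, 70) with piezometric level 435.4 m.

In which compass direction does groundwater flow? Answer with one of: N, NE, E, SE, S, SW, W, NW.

Three-point gradient (reference W1): Δ to W2 = (-15, -85, -1.6), Δ to W3 = (90, -195, -5.8).
∂h/∂x = -0.01712, ∂h/∂y = +0.02184 (det = 10575).
Flow = −∇h = (+0.01712 east, -0.02184 north), which points southeast.

SE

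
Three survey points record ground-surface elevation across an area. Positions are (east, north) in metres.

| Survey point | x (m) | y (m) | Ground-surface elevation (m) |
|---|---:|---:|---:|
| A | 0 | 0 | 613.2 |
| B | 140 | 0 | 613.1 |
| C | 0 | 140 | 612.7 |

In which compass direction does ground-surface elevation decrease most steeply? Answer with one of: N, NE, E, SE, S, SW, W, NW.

N

∂z/∂x = (613.1 − 613.2) / (140 − 0) = -0.0007143
∂z/∂y = (612.7 − 613.2) / (140 − 0) = -0.003571
Steepest decrease is along −∇f = (+0.0007143 E, +0.003571 N) → north.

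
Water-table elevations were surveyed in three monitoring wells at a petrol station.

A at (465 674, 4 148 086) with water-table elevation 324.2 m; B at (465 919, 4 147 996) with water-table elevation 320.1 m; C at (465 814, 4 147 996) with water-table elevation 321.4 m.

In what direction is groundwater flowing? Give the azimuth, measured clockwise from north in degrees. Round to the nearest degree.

With h = a·x + b·y + c and A as origin, the differences give:
  245·a + (-90)·b = -4.1
  140·a + (-90)·b = -2.8
Eliminate b (×(-90) and ×(-90), subtract): -9450·a = 117.00 → a = ∂h/∂x = -0.01238
Back-substitute: b = ∂h/∂y = +0.01185.
Flow direction (−∇h) has components (+0.01238 E, -0.01185 N).
Azimuth = atan2(E, N) = atan2(+0.01238, -0.01185) = 133.7° ≈ 134°.

134°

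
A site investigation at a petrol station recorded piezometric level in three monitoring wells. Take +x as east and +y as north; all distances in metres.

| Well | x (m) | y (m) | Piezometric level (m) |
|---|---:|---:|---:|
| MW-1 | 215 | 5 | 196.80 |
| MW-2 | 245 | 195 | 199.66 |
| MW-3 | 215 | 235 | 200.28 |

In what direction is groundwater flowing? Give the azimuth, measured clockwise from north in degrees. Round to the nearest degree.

178°

With h = a·x + b·y + c and MW-1 as origin, the differences give:
  30·a + 190·b = +2.86
  0·a + 230·b = +3.48
Eliminate b (×230 and ×190, subtract): 6900·a = -3.400 → a = ∂h/∂x = -0.0004928
Back-substitute: b = ∂h/∂y = +0.01513.
Flow direction (−∇h) has components (+0.0004928 E, -0.01513 N).
Azimuth = atan2(E, N) = atan2(+0.0004928, -0.01513) = 178.1° ≈ 178°.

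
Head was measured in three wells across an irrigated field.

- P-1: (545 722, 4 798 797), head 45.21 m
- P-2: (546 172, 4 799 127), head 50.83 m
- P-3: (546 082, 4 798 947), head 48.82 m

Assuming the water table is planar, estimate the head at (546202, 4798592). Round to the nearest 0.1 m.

46.9 m

With h = a·x + b·y + c and P-1 as origin, the differences give:
  450·a + 330·b = +5.62
  360·a + 150·b = +3.61
Eliminate b (×150 and ×330, subtract): -51300·a = -348.300 → a = ∂h/∂x = +0.006789
Back-substitute: b = ∂h/∂y = +0.007772.
h(546202, 4798592) = 45.21 + (+0.006789)·(480) + (+0.007772)·(-205) = 45.21 +3.259 -1.593 = 46.876 m.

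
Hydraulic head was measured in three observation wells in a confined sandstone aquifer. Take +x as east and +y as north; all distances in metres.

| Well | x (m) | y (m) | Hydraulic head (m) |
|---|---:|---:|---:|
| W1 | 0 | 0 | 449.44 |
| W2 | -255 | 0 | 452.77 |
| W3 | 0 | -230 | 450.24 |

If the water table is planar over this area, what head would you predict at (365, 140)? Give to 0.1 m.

444.2 m

∂h/∂x = (452.77 − 449.44) / (-255 − 0) = -0.01306
∂h/∂y = (450.24 − 449.44) / (-230 − 0) = -0.003478
h(365, 140) = 449.44 + (-0.01306)·(365) + (-0.003478)·(140) = 449.44 -4.766 -0.487 = 444.187 m.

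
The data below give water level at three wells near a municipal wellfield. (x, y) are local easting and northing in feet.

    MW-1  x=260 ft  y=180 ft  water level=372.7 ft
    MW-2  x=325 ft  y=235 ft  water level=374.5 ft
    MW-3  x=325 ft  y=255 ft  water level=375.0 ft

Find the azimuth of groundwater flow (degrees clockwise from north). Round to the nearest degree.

195°

Taking MW-1 as reference: MW-2−MW-1 = (65, 55, +1.8); MW-3−MW-1 = (65, 75, +2.3).
Determinant of the coordinate differences = 65·75 − 65·55 = 1300.
∂h/∂x = [(+1.8)·75 − (+2.3)·55] / 1300 = +0.006538
∂h/∂y = [65·(+2.3) − 65·(+1.8)] / 1300 = +0.02500
Flow direction (−∇h) has components (-0.006538 E, -0.02500 N).
Azimuth = atan2(E, N) = atan2(-0.006538, -0.02500) = 194.7° ≈ 195°.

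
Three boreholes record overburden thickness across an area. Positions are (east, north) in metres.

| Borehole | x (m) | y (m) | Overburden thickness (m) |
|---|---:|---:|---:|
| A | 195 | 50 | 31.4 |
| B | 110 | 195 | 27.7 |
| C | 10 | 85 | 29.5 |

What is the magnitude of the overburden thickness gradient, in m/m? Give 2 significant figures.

0.023 m/m

Taking A as reference: B−A = (-85, 145, -3.7); C−A = (-185, 35, -1.9).
Determinant of the coordinate differences = (-85)·35 − (-185)·145 = 23850.
∂d/∂x = [(-3.7)·35 − (-1.9)·145] / 23850 = +0.006122
∂d/∂y = [(-85)·(-1.9) − (-185)·(-3.7)] / 23850 = -0.02193
|∇f| = √(0.006122² + -0.02193²) = 0.02277 m/m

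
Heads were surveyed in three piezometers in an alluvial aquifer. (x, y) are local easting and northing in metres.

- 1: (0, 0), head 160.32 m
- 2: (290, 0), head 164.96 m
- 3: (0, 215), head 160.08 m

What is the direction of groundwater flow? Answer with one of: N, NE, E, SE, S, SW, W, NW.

∂h/∂x = (164.96 − 160.32) / (290 − 0) = +0.01600
∂h/∂y = (160.08 − 160.32) / (215 − 0) = -0.001116
Flow = −∇h = (-0.01600 east, +0.001116 north), which points west.

W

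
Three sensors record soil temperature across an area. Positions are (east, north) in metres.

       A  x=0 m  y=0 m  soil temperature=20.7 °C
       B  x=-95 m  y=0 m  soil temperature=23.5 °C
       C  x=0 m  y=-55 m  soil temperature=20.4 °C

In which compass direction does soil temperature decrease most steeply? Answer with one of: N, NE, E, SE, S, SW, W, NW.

∂T/∂x = (23.5 − 20.7) / (-95 − 0) = -0.02947
∂T/∂y = (20.4 − 20.7) / (-55 − 0) = +0.005455
Steepest decrease is along −∇f = (+0.02947 E, -0.005455 N) → east.

E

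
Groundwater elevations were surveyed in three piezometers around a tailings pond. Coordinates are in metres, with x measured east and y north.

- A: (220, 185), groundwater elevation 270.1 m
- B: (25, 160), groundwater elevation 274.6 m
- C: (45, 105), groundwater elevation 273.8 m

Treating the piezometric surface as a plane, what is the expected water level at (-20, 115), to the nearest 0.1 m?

Differences from A: to B (Δx, Δy, Δh) = (-195, -25, +4.5); to C = (-175, -80, +3.7).
Solve a·Δx + b·Δy = Δh: det = (-195)·(-80) − (-175)·(-25) = 11225.
∂h/∂x = [(+4.5)·(-80) − (+3.7)·(-25)] / 11225 = -0.02383
∂h/∂y = [(-195)·(+3.7) − (-175)·(+4.5)] / 11225 = +0.005880
h(-20, 115) = 270.1 + (-0.02383)·(-240) + (+0.005880)·(-70) = 270.1 +5.719 -0.412 = 275.408 m.

275.4 m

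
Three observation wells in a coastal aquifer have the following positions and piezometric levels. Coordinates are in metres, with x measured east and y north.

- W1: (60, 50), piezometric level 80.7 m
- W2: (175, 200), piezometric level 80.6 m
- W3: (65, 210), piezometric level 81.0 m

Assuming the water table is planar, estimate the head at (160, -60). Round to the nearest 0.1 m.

80.1 m

With h = a·x + b·y + c and W1 as origin, the differences give:
  115·a + 150·b = -0.1
  5·a + 160·b = +0.3
Eliminate b (×160 and ×150, subtract): 17650·a = -61.00 → a = ∂h/∂x = -0.003456
Back-substitute: b = ∂h/∂y = +0.001983.
h(160, -60) = 80.7 + (-0.003456)·(100) + (+0.001983)·(-110) = 80.7 -0.346 -0.218 = 80.136 m.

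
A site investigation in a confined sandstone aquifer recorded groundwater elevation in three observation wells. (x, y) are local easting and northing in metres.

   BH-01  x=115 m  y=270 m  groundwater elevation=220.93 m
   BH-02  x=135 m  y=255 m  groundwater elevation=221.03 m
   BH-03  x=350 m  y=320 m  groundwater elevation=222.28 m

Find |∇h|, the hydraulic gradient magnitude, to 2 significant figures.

0.0056

Taking BH-01 as reference: BH-02−BH-01 = (20, -15, +0.10); BH-03−BH-01 = (235, 50, +1.35).
Solve a·Δx + b·Δy = Δh: det = 20·50 − 235·(-15) = 4525.
∂h/∂x = [(+0.10)·50 − (+1.35)·(-15)] / 4525 = +0.005580
∂h/∂y = [20·(+1.35) − 235·(+0.10)] / 4525 = +0.0007735
|∇h| = √(0.005580² + 0.0007735²) = 0.005633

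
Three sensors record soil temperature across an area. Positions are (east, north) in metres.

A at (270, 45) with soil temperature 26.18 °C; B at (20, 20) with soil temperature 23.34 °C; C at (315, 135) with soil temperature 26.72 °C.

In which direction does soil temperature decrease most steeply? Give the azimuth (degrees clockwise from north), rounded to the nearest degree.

268°

Differences from A: to B (Δx, Δy, Δh) = (-250, -25, -2.84); to C = (45, 90, +0.54).
Determinant of the coordinate differences = (-250)·90 − 45·(-25) = -21375.
∂T/∂x = [(-2.84)·90 − (+0.54)·(-25)] / -21375 = +0.01133
∂T/∂y = [(-250)·(+0.54) − 45·(-2.84)] / -21375 = +0.0003368
Steepest decrease is along −∇f: components (-0.01133 E, -0.0003368 N).
Azimuth = atan2(-0.01133, -0.0003368) = 268.3° ≈ 268°.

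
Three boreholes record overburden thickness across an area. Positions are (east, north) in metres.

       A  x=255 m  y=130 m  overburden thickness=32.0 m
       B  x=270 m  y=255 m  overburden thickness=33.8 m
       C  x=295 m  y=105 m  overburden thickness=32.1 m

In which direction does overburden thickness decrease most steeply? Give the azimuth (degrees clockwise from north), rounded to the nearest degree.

219°

Differences from A: to B (Δx, Δy, Δh) = (15, 125, +1.8); to C = (40, -25, +0.1).
Determinant of the coordinate differences = 15·(-25) − 40·125 = -5375.
∂d/∂x = [(+1.8)·(-25) − (+0.1)·125] / -5375 = +0.01070
∂d/∂y = [15·(+0.1) − 40·(+1.8)] / -5375 = +0.01312
Steepest decrease is along −∇f: components (-0.01070 E, -0.01312 N).
Azimuth = atan2(-0.01070, -0.01312) = 219.2° ≈ 219°.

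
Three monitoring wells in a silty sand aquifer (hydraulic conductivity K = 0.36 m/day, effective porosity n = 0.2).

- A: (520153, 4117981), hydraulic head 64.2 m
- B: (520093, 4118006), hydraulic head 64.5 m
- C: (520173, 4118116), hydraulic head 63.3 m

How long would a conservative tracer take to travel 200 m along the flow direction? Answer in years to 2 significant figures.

33 years

With h = a·x + b·y + c and A as origin, the differences give:
  (-60)·a + 25·b = +0.3
  20·a + 135·b = -0.9
Eliminate b (×135 and ×25, subtract): -8600·a = 63.00 → a = ∂h/∂x = -0.007326
Back-substitute: b = ∂h/∂y = -0.005581.
|∇h| = √(-0.007326² + -0.005581²) = 0.00921
Seepage velocity v = K·i/n = 0.36 × 0.00921 / 0.2 = 0.01658 m/day.
t = 200 / 0.01658 = 1.206e+04 days = 33 years.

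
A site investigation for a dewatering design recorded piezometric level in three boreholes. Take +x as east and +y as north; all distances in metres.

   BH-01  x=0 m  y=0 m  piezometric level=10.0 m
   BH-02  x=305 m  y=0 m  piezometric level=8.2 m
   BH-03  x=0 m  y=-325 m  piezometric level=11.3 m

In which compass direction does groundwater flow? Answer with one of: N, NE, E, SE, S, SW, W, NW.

NE

∂h/∂x = (8.2 − 10.0) / (305 − 0) = -0.005902
∂h/∂y = (11.3 − 10.0) / (-325 − 0) = -0.004000
Flow = −∇h = (+0.005902 east, +0.004000 north), which points northeast.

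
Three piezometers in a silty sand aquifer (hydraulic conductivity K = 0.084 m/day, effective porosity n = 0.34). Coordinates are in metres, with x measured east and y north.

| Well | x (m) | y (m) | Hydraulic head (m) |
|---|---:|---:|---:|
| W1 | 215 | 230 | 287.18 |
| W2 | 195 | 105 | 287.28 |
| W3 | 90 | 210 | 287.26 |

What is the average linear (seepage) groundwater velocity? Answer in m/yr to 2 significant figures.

Taking W1 as reference: W2−W1 = (-20, -125, +0.10); W3−W1 = (-125, -20, +0.08).
Solve a·Δx + b·Δy = Δh: det = (-20)·(-20) − (-125)·(-125) = -15225.
∂h/∂x = [(+0.10)·(-20) − (+0.08)·(-125)] / -15225 = -0.0005255
∂h/∂y = [(-20)·(+0.08) − (-125)·(+0.10)] / -15225 = -0.0007159
|∇h| = √(-0.0005255² + -0.0007159²) = 0.0008881
Seepage velocity v = K·i/n = 0.084 × 0.0008881 / 0.34 = 0.0002194 m/day = 0.08014 m/yr.

0.080 m/yr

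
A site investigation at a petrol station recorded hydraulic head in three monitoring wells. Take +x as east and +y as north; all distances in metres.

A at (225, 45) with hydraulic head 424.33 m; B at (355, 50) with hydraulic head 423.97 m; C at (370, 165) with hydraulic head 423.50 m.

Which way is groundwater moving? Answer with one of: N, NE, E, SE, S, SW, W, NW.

NE

Taking A as reference: B−A = (130, 5, -0.36); C−A = (145, 120, -0.83).
Solve a·Δx + b·Δy = Δh: det = 130·120 − 145·5 = 14875.
∂h/∂x = [(-0.36)·120 − (-0.83)·5] / 14875 = -0.002625
∂h/∂y = [130·(-0.83) − 145·(-0.36)] / 14875 = -0.003745
Flow = −∇h = (+0.002625 east, +0.003745 north), which points northeast.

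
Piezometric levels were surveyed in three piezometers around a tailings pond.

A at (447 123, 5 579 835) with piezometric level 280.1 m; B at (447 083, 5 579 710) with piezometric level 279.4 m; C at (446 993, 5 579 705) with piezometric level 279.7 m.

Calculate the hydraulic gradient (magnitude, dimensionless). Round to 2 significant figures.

0.0077

Differences from A: to B (Δx, Δy, Δh) = (-40, -125, -0.7); to C = (-130, -130, -0.4).
Determinant of the coordinate differences = (-40)·(-130) − (-130)·(-125) = -11050.
∂h/∂x = [(-0.7)·(-130) − (-0.4)·(-125)] / -11050 = -0.003710
∂h/∂y = [(-40)·(-0.4) − (-130)·(-0.7)] / -11050 = +0.006787
|∇h| = √(-0.003710² + 0.006787²) = 0.007735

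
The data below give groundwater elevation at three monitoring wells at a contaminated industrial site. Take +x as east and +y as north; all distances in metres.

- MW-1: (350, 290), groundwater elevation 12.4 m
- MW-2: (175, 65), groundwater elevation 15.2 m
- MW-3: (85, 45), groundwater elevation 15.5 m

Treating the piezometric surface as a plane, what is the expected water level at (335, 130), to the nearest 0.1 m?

Differences from MW-1: to MW-2 (Δx, Δy, Δh) = (-175, -225, +2.8); to MW-3 = (-265, -245, +3.1).
Solve a·Δx + b·Δy = Δh: det = (-175)·(-245) − (-265)·(-225) = -16750.
∂h/∂x = [(+2.8)·(-245) − (+3.1)·(-225)] / -16750 = -0.0006866
∂h/∂y = [(-175)·(+3.1) − (-265)·(+2.8)] / -16750 = -0.01191
h(335, 130) = 12.4 + (-0.0006866)·(-15) + (-0.01191)·(-160) = 12.4 +0.010 +1.906 = 14.316 m.

14.3 m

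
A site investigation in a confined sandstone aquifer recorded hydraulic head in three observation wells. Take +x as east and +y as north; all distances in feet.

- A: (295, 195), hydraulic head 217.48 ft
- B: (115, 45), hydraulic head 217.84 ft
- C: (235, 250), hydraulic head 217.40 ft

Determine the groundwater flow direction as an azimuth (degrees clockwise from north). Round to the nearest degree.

012°

Three-point gradient (reference A): Δ to B = (-180, -150, +0.36), Δ to C = (-60, 55, -0.08).
∂h/∂x = -0.0004127, ∂h/∂y = -0.001905 (det = -18900).
Flow direction (−∇h) has components (+0.0004127 E, +0.001905 N).
Azimuth = atan2(E, N) = atan2(+0.0004127, +0.001905) = 12.2° ≈ 012°.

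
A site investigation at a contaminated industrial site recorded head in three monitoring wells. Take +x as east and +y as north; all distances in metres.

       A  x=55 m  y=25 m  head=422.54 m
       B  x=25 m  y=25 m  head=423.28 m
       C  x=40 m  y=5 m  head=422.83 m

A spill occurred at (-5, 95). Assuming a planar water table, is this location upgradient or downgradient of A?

Taking A as reference: B−A = (-30, 0, +0.74); C−A = (-15, -20, +0.29).
Solve a·Δx + b·Δy = Δh: det = (-30)·(-20) − (-15)·0 = 600.
∂h/∂x = [(+0.74)·(-20) − (+0.29)·0] / 600 = -0.02467
∂h/∂y = [(-30)·(+0.29) − (-15)·(+0.74)] / 600 = +0.004000
Head at (-5, 95) = 422.54 + (-0.02467)·(-60) + (+0.004000)·(70) = 424.30 m.
That is higher than the 422.54 m at A, so the point is upgradient.

upgradient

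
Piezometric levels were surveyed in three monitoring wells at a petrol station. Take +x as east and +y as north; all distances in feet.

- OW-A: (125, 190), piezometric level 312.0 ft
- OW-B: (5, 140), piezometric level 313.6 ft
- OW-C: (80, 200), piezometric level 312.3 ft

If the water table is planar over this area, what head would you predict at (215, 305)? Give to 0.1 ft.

310.0 ft

With h = a·x + b·y + c and OW-A as origin, the differences give:
  (-120)·a + (-50)·b = +1.6
  (-45)·a + 10·b = +0.3
Eliminate b (×10 and ×(-50), subtract): -3450·a = 31.00 → a = ∂h/∂x = -0.008986
Back-substitute: b = ∂h/∂y = -0.01043.
h(215, 305) = 312.0 + (-0.008986)·(90) + (-0.01043)·(115) = 312.0 -0.809 -1.200 = 309.991 ft.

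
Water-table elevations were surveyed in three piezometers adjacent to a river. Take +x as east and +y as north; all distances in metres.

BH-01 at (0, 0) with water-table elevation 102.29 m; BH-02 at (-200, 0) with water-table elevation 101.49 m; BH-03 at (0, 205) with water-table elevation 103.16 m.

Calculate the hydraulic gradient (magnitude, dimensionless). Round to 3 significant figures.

0.00583

∂h/∂x = (101.49 − 102.29) / (-200 − 0) = +0.004000
∂h/∂y = (103.16 − 102.29) / (205 − 0) = +0.004244
|∇h| = √(0.004000² + 0.004244²) = 0.005832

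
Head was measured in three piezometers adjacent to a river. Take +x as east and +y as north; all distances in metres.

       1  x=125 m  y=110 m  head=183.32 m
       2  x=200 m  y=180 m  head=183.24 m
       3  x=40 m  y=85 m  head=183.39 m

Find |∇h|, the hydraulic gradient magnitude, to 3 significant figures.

0.000807

Differences from 1: to 2 (Δx, Δy, Δh) = (75, 70, -0.08); to 3 = (-85, -25, +0.07).
Determinant of the coordinate differences = 75·(-25) − (-85)·70 = 4075.
∂h/∂x = [(-0.08)·(-25) − (+0.07)·70] / 4075 = -0.0007117
∂h/∂y = [75·(+0.07) − (-85)·(-0.08)] / 4075 = -0.0003804
|∇h| = √(-0.0007117² + -0.0003804²) = 0.000807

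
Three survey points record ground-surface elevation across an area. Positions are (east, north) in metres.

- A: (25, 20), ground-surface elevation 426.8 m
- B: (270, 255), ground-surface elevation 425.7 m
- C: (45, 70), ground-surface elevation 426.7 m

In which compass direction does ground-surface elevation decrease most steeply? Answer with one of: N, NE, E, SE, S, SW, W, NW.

With z = a·x + b·y + c and A as origin, the differences give:
  245·a + 235·b = -1.1
  20·a + 50·b = -0.1
Eliminate b (×50 and ×235, subtract): 7550·a = -31.50 → a = ∂z/∂x = -0.004172
Back-substitute: b = ∂z/∂y = -0.0003311.
Steepest decrease is along −∇f = (+0.004172 E, +0.0003311 N) → east.

E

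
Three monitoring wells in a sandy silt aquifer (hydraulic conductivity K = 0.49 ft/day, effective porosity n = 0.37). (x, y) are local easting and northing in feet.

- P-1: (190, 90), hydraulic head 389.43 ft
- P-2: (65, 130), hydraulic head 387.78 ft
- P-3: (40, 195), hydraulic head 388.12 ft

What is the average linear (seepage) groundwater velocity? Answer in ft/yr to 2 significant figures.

With h = a·x + b·y + c and P-1 as origin, the differences give:
  (-125)·a + 40·b = -1.65
  (-150)·a + 105·b = -1.31
Eliminate b (×105 and ×40, subtract): -7125·a = -120.850 → a = ∂h/∂x = +0.01696
Back-substitute: b = ∂h/∂y = +0.01175.
|∇h| = √(0.01696² + 0.01175²) = 0.02063
Seepage velocity v = K·i/n = 0.49 × 0.02063 / 0.37 = 0.02732 ft/day = 9.979 ft/yr.

10.0 ft/yr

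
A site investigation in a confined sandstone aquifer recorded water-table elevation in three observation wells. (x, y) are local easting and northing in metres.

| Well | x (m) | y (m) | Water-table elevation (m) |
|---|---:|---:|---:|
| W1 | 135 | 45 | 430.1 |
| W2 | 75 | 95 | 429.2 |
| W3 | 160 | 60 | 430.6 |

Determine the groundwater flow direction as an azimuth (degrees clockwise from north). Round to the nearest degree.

259°

With h = a·x + b·y + c and W1 as origin, the differences give:
  (-60)·a + 50·b = -0.9
  25·a + 15·b = +0.5
Eliminate b (×15 and ×50, subtract): -2150·a = -38.50 → a = ∂h/∂x = +0.01791
Back-substitute: b = ∂h/∂y = +0.003488.
Flow direction (−∇h) has components (-0.01791 E, -0.003488 N).
Azimuth = atan2(E, N) = atan2(-0.01791, -0.003488) = 259.0° ≈ 259°.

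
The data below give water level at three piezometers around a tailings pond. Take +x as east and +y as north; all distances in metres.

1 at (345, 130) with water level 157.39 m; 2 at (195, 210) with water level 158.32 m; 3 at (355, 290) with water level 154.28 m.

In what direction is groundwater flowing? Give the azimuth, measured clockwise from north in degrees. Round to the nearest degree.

041°

With h = a·x + b·y + c and 1 as origin, the differences give:
  (-150)·a + 80·b = +0.93
  10·a + 160·b = -3.11
Eliminate b (×160 and ×80, subtract): -24800·a = 397.600 → a = ∂h/∂x = -0.01603
Back-substitute: b = ∂h/∂y = -0.01844.
Flow direction (−∇h) has components (+0.01603 E, +0.01844 N).
Azimuth = atan2(E, N) = atan2(+0.01603, +0.01844) = 41.0° ≈ 041°.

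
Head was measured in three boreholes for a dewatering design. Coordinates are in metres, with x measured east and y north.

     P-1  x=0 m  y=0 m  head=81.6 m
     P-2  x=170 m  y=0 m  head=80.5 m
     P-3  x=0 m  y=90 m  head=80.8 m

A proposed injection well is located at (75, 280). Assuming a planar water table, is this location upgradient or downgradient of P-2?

∂h/∂x = (80.5 − 81.6) / (170 − 0) = -0.006471
∂h/∂y = (80.8 − 81.6) / (90 − 0) = -0.008889
Head at (75, 280) = 81.6 + (-0.006471)·(75) + (-0.008889)·(280) = 78.63 m.
That is lower than the 80.5 m at P-2, so the point is downgradient.

downgradient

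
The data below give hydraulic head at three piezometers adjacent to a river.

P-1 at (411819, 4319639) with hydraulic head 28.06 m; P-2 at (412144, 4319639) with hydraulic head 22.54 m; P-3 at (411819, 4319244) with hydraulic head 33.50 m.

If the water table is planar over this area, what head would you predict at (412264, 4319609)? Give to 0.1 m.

20.9 m

∂h/∂x = (22.54 − 28.06) / (412144 − 411819) = -0.01698
∂h/∂y = (33.50 − 28.06) / (4319244 − 4319639) = -0.01377
h(412264, 4319609) = 28.06 + (-0.01698)·(445) + (-0.01377)·(-30) = 28.06 -7.558 +0.413 = 20.915 m.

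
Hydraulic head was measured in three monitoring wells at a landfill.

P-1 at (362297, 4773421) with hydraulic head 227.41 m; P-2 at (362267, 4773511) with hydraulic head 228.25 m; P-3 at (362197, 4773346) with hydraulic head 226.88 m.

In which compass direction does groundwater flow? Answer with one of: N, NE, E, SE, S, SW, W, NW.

Taking P-1 as reference: P-2−P-1 = (-30, 90, +0.84); P-3−P-1 = (-100, -75, -0.53).
Solve a·Δx + b·Δy = Δh: det = (-30)·(-75) − (-100)·90 = 11250.
∂h/∂x = [(+0.84)·(-75) − (-0.53)·90] / 11250 = -0.001360
∂h/∂y = [(-30)·(-0.53) − (-100)·(+0.84)] / 11250 = +0.008880
Flow = −∇h = (+0.001360 east, -0.008880 north), which points south.

S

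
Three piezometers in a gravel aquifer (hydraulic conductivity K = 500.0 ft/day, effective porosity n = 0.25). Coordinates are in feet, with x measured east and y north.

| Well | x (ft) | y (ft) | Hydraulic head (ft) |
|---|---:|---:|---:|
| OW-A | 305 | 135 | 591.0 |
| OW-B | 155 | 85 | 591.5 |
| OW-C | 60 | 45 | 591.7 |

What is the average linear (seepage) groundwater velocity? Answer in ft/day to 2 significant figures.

32 ft/day

With h = a·x + b·y + c and OW-A as origin, the differences give:
  (-150)·a + (-50)·b = +0.5
  (-245)·a + (-90)·b = +0.7
Eliminate b (×(-90) and ×(-50), subtract): 1250·a = -10.00 → a = ∂h/∂x = -0.008000
Back-substitute: b = ∂h/∂y = +0.01400.
|∇h| = √(-0.008000² + 0.01400²) = 0.01612
Seepage velocity v = K·i/n = 500.0 × 0.01612 / 0.25 = 32.24 ft/day.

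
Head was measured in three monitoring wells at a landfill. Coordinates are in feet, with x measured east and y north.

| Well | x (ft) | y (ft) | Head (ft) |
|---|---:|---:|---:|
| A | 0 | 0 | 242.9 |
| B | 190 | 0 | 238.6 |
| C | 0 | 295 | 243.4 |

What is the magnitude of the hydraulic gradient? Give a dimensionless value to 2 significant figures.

∂h/∂x = (238.6 − 242.9) / (190 − 0) = -0.02263
∂h/∂y = (243.4 − 242.9) / (295 − 0) = +0.001695
|∇h| = √(-0.02263² + 0.001695²) = 0.02269

0.023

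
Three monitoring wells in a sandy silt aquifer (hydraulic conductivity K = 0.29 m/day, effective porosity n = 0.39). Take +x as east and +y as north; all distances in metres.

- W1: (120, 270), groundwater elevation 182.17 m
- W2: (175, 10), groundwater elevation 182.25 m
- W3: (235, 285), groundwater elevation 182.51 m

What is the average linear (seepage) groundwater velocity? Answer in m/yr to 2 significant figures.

With h = a·x + b·y + c and W1 as origin, the differences give:
  55·a + (-260)·b = +0.08
  115·a + 15·b = +0.34
Eliminate b (×15 and ×(-260), subtract): 30725·a = 89.600 → a = ∂h/∂x = +0.002916
Back-substitute: b = ∂h/∂y = +0.0003092.
|∇h| = √(0.002916² + 0.0003092²) = 0.002932
Seepage velocity v = K·i/n = 0.29 × 0.002932 / 0.39 = 0.00218 m/day = 0.7962 m/yr.

0.80 m/yr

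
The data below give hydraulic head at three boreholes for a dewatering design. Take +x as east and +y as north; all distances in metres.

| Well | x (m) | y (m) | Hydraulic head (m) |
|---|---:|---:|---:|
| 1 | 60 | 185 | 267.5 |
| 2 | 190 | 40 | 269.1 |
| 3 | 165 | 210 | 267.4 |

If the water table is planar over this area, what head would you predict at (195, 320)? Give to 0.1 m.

Taking 1 as reference: 2−1 = (130, -145, +1.6); 3−1 = (105, 25, -0.1).
Solve a·Δx + b·Δy = Δh: det = 130·25 − 105·(-145) = 18475.
∂h/∂x = [(+1.6)·25 − (-0.1)·(-145)] / 18475 = +0.001380
∂h/∂y = [130·(-0.1) − 105·(+1.6)] / 18475 = -0.009797
h(195, 320) = 267.5 + (+0.001380)·(135) + (-0.009797)·(135) = 267.5 +0.186 -1.323 = 266.364 m.

266.4 m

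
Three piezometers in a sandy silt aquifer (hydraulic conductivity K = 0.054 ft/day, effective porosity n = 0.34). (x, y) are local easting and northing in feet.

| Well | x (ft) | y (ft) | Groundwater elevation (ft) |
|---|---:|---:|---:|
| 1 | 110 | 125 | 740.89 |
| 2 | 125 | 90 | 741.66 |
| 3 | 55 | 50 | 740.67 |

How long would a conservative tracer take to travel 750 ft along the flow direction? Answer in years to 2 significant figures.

520 years

Three-point gradient (reference 1): Δ to 2 = (15, -35, +0.77), Δ to 3 = (-55, -75, -0.22).
∂h/∂x = +0.02146, ∂h/∂y = -0.01280 (det = -3050).
|∇h| = √(0.02146² + -0.01280²) = 0.02499
Seepage velocity v = K·i/n = 0.054 × 0.02499 / 0.34 = 0.003969 ft/day.
t = 750 / 0.003969 = 1.89e+05 days = 517 years.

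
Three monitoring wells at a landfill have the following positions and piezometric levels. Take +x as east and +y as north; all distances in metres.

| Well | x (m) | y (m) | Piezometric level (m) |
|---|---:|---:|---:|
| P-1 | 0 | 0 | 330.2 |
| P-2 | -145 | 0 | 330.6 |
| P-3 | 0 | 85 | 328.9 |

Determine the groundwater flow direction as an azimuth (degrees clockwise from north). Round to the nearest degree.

010°

∂h/∂x = (330.6 − 330.2) / (-145 − 0) = -0.002759
∂h/∂y = (328.9 − 330.2) / (85 − 0) = -0.01529
Flow direction (−∇h) has components (+0.002759 E, +0.01529 N).
Azimuth = atan2(E, N) = atan2(+0.002759, +0.01529) = 10.2° ≈ 010°.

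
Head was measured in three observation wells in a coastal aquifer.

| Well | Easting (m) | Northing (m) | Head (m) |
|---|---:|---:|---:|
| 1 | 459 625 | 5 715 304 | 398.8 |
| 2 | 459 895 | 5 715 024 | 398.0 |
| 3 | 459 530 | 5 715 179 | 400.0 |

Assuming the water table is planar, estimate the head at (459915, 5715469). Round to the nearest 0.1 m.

Differences from 1: to 2 (Δx, Δy, Δh) = (270, -280, -0.8); to 3 = (-95, -125, +1.2).
Solve a·Δx + b·Δy = Δh: det = 270·(-125) − (-95)·(-280) = -60350.
∂h/∂x = [(-0.8)·(-125) − (+1.2)·(-280)] / -60350 = -0.007225
∂h/∂y = [270·(+1.2) − (-95)·(-0.8)] / -60350 = -0.004109
h(459915, 5715469) = 398.8 + (-0.007225)·(290) + (-0.004109)·(165) = 398.8 -2.095 -0.678 = 396.027 m.

396.0 m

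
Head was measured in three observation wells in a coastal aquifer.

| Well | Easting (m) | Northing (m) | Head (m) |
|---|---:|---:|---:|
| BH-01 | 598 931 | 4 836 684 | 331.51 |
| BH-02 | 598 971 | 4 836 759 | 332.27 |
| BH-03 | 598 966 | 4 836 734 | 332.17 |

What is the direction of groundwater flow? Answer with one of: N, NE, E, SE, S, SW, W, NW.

W

Differences from BH-01: to BH-02 (Δx, Δy, Δh) = (40, 75, +0.76); to BH-03 = (35, 50, +0.66).
Determinant of the coordinate differences = 40·50 − 35·75 = -625.
∂h/∂x = [(+0.76)·50 − (+0.66)·75] / -625 = +0.01840
∂h/∂y = [40·(+0.66) − 35·(+0.76)] / -625 = +0.0003200
Flow = −∇h = (-0.01840 east, -0.0003200 north), which points west.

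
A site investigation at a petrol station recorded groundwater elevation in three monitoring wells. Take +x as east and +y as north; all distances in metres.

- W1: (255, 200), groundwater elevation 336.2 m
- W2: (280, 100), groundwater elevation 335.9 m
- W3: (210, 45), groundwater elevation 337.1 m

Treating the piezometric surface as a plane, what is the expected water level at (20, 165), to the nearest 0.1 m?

340.1 m

With h = a·x + b·y + c and W1 as origin, the differences give:
  25·a + (-100)·b = -0.3
  (-45)·a + (-155)·b = +0.9
Eliminate b (×(-155) and ×(-100), subtract): -8375·a = 136.50 → a = ∂h/∂x = -0.01630
Back-substitute: b = ∂h/∂y = -0.001075.
h(20, 165) = 336.2 + (-0.01630)·(-235) + (-0.001075)·(-35) = 336.2 +3.830 +0.038 = 340.068 m.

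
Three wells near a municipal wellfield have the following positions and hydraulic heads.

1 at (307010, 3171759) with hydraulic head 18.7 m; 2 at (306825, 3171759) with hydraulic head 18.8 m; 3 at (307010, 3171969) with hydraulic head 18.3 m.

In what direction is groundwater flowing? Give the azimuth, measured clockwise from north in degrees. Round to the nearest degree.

∂h/∂x = (18.8 − 18.7) / (306825 − 307010) = -0.0005405
∂h/∂y = (18.3 − 18.7) / (3171969 − 3171759) = -0.001905
Flow direction (−∇h) has components (+0.0005405 E, +0.001905 N).
Azimuth = atan2(E, N) = atan2(+0.0005405, +0.001905) = 15.8° ≈ 016°.

016°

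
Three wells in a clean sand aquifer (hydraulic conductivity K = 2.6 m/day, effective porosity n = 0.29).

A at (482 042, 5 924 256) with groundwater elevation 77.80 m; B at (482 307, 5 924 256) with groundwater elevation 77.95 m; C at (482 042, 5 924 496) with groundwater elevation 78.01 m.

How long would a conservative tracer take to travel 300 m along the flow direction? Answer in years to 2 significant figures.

∂h/∂x = (77.95 − 77.80) / (482307 − 482042) = +0.0005660
∂h/∂y = (78.01 − 77.80) / (5924496 − 5924256) = +0.0008750
|∇h| = √(0.0005660² + 0.0008750²) = 0.001042
Seepage velocity v = K·i/n = 2.6 × 0.001042 / 0.29 = 0.009342 m/day.
t = 300 / 0.009342 = 3.211e+04 days = 87.9 years.

88 years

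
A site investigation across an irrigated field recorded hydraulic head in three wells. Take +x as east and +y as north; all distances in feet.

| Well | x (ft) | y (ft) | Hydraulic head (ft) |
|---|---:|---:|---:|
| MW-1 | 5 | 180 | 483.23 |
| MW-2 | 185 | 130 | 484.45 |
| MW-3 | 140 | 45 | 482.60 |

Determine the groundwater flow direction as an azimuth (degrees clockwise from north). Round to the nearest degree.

215°

Three-point gradient (reference MW-1): Δ to MW-2 = (180, -50, +1.22), Δ to MW-3 = (135, -135, -0.63).
∂h/∂x = +0.01118, ∂h/∂y = +0.01585 (det = -17550).
Flow direction (−∇h) has components (-0.01118 E, -0.01585 N).
Azimuth = atan2(E, N) = atan2(-0.01118, -0.01585) = 215.2° ≈ 215°.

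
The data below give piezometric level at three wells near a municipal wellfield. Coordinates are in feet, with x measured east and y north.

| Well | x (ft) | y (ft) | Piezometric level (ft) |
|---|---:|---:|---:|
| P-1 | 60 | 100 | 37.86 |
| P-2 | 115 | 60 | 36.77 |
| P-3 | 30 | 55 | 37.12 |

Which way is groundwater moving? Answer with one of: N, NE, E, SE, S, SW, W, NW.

S

Differences from P-1: to P-2 (Δx, Δy, Δh) = (55, -40, -1.09); to P-3 = (-30, -45, -0.74).
Solve a·Δx + b·Δy = Δh: det = 55·(-45) − (-30)·(-40) = -3675.
∂h/∂x = [(-1.09)·(-45) − (-0.74)·(-40)] / -3675 = -0.005293
∂h/∂y = [55·(-0.74) − (-30)·(-1.09)] / -3675 = +0.01997
Flow = −∇h = (+0.005293 east, -0.01997 north), which points south.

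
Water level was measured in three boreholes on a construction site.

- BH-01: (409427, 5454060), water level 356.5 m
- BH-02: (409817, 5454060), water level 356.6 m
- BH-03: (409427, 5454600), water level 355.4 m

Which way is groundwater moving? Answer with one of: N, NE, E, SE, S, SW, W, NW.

∂h/∂x = (356.6 − 356.5) / (409817 − 409427) = +0.0002564
∂h/∂y = (355.4 − 356.5) / (5454600 − 5454060) = -0.002037
Flow = −∇h = (-0.0002564 east, +0.002037 north), which points north.

N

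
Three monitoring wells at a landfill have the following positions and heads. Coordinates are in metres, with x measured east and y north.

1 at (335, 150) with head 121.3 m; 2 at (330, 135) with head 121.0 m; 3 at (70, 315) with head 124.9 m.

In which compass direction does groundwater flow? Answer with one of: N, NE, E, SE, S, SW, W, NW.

S

Three-point gradient (reference 1): Δ to 2 = (-5, -15, -0.3), Δ to 3 = (-265, 165, +3.6).
∂h/∂x = -0.0009375, ∂h/∂y = +0.02031 (det = -4800).
Flow = −∇h = (+0.0009375 east, -0.02031 north), which points south.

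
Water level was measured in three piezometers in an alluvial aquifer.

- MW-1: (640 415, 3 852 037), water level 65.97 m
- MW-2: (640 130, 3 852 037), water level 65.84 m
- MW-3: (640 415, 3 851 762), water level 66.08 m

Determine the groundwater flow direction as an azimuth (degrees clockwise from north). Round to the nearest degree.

311°

∂h/∂x = (65.84 − 65.97) / (640130 − 640415) = +0.0004561
∂h/∂y = (66.08 − 65.97) / (3851762 − 3852037) = -0.0004000
Flow direction (−∇h) has components (-0.0004561 E, +0.0004000 N).
Azimuth = atan2(E, N) = atan2(-0.0004561, +0.0004000) = 311.2° ≈ 311°.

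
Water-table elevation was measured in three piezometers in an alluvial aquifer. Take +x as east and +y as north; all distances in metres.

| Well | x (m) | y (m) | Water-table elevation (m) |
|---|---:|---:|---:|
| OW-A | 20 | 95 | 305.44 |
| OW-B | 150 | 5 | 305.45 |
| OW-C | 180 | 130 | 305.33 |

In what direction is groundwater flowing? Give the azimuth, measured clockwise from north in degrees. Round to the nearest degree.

With h = a·x + b·y + c and OW-A as origin, the differences give:
  130·a + (-90)·b = +0.01
  160·a + 35·b = -0.11
Eliminate b (×35 and ×(-90), subtract): 18950·a = -9.550 → a = ∂h/∂x = -0.0005040
Back-substitute: b = ∂h/∂y = -0.0008391.
Flow direction (−∇h) has components (+0.0005040 E, +0.0008391 N).
Azimuth = atan2(E, N) = atan2(+0.0005040, +0.0008391) = 31.0° ≈ 031°.

031°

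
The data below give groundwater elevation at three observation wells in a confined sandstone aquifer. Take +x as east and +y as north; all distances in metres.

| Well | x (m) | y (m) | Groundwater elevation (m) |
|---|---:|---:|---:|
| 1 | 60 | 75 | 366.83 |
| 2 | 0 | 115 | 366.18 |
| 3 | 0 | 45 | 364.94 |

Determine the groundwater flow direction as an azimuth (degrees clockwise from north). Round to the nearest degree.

232°

Taking 1 as reference: 2−1 = (-60, 40, -0.65); 3−1 = (-60, -30, -1.89).
Determinant of the coordinate differences = (-60)·(-30) − (-60)·40 = 4200.
∂h/∂x = [(-0.65)·(-30) − (-1.89)·40] / 4200 = +0.02264
∂h/∂y = [(-60)·(-1.89) − (-60)·(-0.65)] / 4200 = +0.01771
Flow direction (−∇h) has components (-0.02264 E, -0.01771 N).
Azimuth = atan2(E, N) = atan2(-0.02264, -0.01771) = 232.0° ≈ 232°.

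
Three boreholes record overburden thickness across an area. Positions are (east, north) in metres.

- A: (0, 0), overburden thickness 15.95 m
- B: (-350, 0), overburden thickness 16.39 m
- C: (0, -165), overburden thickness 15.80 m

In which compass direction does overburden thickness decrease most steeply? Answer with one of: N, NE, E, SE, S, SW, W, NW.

SE

∂d/∂x = (16.39 − 15.95) / (-350 − 0) = -0.001257
∂d/∂y = (15.80 − 15.95) / (-165 − 0) = +0.0009091
Steepest decrease is along −∇f = (+0.001257 E, -0.0009091 N) → southeast.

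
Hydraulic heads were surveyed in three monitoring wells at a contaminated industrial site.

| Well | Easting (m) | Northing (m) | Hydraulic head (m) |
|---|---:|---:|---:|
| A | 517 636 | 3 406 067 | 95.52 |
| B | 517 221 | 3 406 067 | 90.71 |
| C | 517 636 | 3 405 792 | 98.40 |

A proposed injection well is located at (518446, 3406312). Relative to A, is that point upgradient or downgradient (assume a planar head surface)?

∂h/∂x = (90.71 − 95.52) / (517221 − 517636) = +0.01159
∂h/∂y = (98.40 − 95.52) / (3405792 − 3406067) = -0.01047
Head at (518446, 3406312) = 95.52 + (+0.01159)·(810) + (-0.01047)·(245) = 102.34 m.
That is higher than the 95.52 m at A, so the point is upgradient.

upgradient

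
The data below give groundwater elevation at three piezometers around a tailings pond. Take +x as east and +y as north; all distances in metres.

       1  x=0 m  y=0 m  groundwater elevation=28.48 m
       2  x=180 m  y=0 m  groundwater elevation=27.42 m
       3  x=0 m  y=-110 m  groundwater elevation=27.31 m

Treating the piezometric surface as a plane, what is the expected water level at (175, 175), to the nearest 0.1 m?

∂h/∂x = (27.42 − 28.48) / (180 − 0) = -0.005889
∂h/∂y = (27.31 − 28.48) / (-110 − 0) = +0.01064
h(175, 175) = 28.48 + (-0.005889)·(175) + (+0.01064)·(175) = 28.48 -1.031 +1.861 = 29.311 m.

29.3 m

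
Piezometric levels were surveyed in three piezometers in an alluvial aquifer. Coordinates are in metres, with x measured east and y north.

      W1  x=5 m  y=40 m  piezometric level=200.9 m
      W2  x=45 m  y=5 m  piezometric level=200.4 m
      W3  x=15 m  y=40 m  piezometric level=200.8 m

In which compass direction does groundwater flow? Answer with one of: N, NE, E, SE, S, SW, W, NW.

E

With h = a·x + b·y + c and W1 as origin, the differences give:
  40·a + (-35)·b = -0.5
  10·a + 0·b = -0.1
Eliminate b (×0 and ×(-35), subtract): 350·a = -3.50 → a = ∂h/∂x = -0.010000
Back-substitute: b = ∂h/∂y = +0.002857.
Flow = −∇h = (+0.010000 east, -0.002857 north), which points east.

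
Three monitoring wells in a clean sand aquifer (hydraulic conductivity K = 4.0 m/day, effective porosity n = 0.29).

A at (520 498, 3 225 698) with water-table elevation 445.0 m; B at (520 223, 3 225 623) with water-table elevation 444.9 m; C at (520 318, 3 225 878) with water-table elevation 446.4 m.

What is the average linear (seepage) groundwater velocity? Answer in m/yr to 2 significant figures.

33 m/yr

Differences from A: to B (Δx, Δy, Δh) = (-275, -75, -0.1); to C = (-180, 180, +1.4).
Solve a·Δx + b·Δy = Δh: det = (-275)·180 − (-180)·(-75) = -63000.
∂h/∂x = [(-0.1)·180 − (+1.4)·(-75)] / -63000 = -0.001381
∂h/∂y = [(-275)·(+1.4) − (-180)·(-0.1)] / -63000 = +0.006397
|∇h| = √(-0.001381² + 0.006397²) = 0.006544
Seepage velocity v = K·i/n = 4.0 × 0.006544 / 0.29 = 0.09026 m/day = 32.97 m/yr.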